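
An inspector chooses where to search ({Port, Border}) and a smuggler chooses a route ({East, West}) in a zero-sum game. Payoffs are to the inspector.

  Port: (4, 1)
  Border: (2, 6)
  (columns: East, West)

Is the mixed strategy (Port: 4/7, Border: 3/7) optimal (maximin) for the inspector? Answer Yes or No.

Against East this mix gives (4/7)·4 + (3/7)·2 = 22/7.
Against West this mix gives (4/7)·1 + (3/7)·6 = 22/7.
All of the smuggler's active replies (East, West) yield 22/7, and no column does worse for the inspector. The mix makes the smuggler indifferent and guarantees 22/7, so it is optimal.

Yes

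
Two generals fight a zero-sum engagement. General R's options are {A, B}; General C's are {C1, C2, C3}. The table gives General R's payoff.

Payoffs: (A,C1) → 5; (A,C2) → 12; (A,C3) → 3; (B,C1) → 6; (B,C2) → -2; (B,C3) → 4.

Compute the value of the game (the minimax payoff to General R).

18/5

Row minima: A → 3, B → -2; maximin = 3.
Column maxima: C1 → 6, C2 → 12, C3 → 4; minimax = 4.
3 ≠ 4, so there is no saddle point; optimal play is mixed.
C1 is strictly dominated by C3 (it gives General R strictly more in every row), so General C never plays it.
On the remaining 2×2 (A, B vs C2, C3):
Let General R play A with probability p. Expected payoff against C2: 12p + (-2)(1−p) = 14p − 2; against C3: 3p + 4(1−p) = −p + 4.
Setting these equal: 14p − 2 = −p + 4 ⇒ 15p = 6 ⇒ p = 2/5, and the value is (14)·(2/5) − 2 = 18/5.
For General C: with q = P(C2), equating A's and B's payoffs gives 9q + 3 = −6q + 4 ⇒ q = 1/15.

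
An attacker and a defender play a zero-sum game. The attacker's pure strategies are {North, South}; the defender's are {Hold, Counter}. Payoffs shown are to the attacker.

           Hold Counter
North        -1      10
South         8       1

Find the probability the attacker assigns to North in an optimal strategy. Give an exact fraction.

Row minima: North → -1, South → 1; maximin = 1.
Column maxima: Hold → 8, Counter → 10; minimax = 8.
1 ≠ 8, so there is no saddle point; optimal play is mixed.
Let the attacker play North with probability p. Expected payoff against Hold: (-1)p + 8(1−p) = −9p + 8; against Counter: 10p + 1(1−p) = 9p + 1.
Setting these equal: −9p + 8 = 9p + 1 ⇒ −18p = -7 ⇒ p = 7/18, and the value is (-9)·(7/18) + 8 = 9/2.
For the defender: with q = P(Hold), equating North's and South's payoffs gives −11q + 10 = 7q + 1 ⇒ q = 1/2.

7/18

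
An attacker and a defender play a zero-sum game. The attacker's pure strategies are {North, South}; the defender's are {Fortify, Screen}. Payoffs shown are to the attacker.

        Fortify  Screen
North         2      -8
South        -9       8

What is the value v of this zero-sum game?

Row minima: North → -8, South → -9; maximin = -8.
Column maxima: Fortify → 2, Screen → 8; minimax = 2.
-8 ≠ 2, so there is no saddle point; optimal play is mixed.
Let the attacker play North with probability p. Expected payoff against Fortify: 2p + (-9)(1−p) = 11p − 9; against Screen: (-8)p + 8(1−p) = −16p + 8.
Setting these equal: 11p − 9 = −16p + 8 ⇒ 27p = 17 ⇒ p = 17/27, and the value is (11)·(17/27) − 9 = -56/27.
For the defender: with q = P(Fortify), equating North's and South's payoffs gives 10q − 8 = −17q + 8 ⇒ q = 16/27.

-56/27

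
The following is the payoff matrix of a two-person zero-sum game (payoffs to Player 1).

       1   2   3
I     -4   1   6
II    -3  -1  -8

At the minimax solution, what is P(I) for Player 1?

1/3

Row minima: I → -4, II → -8; maximin = -4.
Column maxima: 1 → -3, 2 → 1, 3 → 6; minimax = -3.
-4 ≠ -3, so there is no saddle point; optimal play is mixed.
2 is strictly dominated by 1 (it gives Player 1 strictly more in every row), so Player 2 never plays it.
On the remaining 2×2 (I, II vs 1, 3):
Let Player 1 play I with probability p. Expected payoff against 1: (-4)p + (-3)(1−p) = −p − 3; against 3: 6p + (-8)(1−p) = 14p − 8.
Setting these equal: −p − 3 = 14p − 8 ⇒ −15p = -5 ⇒ p = 1/3, and the value is (-1)·(1/3) − 3 = -10/3.
For Player 2: with q = P(1), equating I's and II's payoffs gives −10q + 6 = 5q − 8 ⇒ q = 14/15.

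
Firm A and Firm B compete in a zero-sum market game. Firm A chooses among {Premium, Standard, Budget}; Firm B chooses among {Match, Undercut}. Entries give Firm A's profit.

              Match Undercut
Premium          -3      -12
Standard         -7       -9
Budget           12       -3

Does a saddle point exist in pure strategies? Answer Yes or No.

Yes

Row minima: Premium → -12, Standard → -9, Budget → -3; maximin = -3.
Column maxima: Match → 12, Undercut → -3; minimax = -3.
maximin = minimax = -3, so a saddle point exists.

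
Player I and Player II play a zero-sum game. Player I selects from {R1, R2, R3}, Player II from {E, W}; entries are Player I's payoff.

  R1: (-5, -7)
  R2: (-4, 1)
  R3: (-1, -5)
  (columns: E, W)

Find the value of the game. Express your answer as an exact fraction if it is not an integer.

-7/3

Row minima: R1 → -7, R2 → -4, R3 → -5; maximin = -4.
Column maxima: E → -1, W → 1; minimax = -1.
-4 ≠ -1, so there is no saddle point; optimal play is mixed.
R1 is strictly dominated by R2, so Player I never plays it.
On the remaining 2×2 (R2, R3 vs E, W):
Let Player I play R2 with probability p. Expected payoff against E: (-4)p + (-1)(1−p) = −3p − 1; against W: 1p + (-5)(1−p) = 6p − 5.
Setting these equal: −3p − 1 = 6p − 5 ⇒ −9p = -4 ⇒ p = 4/9, and the value is (-3)·(4/9) − 1 = -7/3.
For Player II: with q = P(E), equating R2's and R3's payoffs gives −5q + 1 = 4q − 5 ⇒ q = 2/3.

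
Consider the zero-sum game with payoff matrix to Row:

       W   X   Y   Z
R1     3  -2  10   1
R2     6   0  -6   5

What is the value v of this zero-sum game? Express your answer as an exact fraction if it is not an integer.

-2/3

Row minima: R1 → -2, R2 → -6; maximin = -2.
Column maxima: W → 6, X → 0, Y → 10, Z → 5; minimax = 0.
-2 ≠ 0, so there is no saddle point; optimal play is mixed.
W is strictly dominated by X (it gives Row strictly more in every row), so Column never plays it.
Z is strictly dominated by X (it gives Row strictly more in every row), so Column never plays it.
On the remaining 2×2 (R1, R2 vs X, Y):
Let Row play R1 with probability p. Expected payoff against X: (-2)p + 0(1−p) = −2p; against Y: 10p + (-6)(1−p) = 16p − 6.
Setting these equal: −2p = 16p − 6 ⇒ −18p = -6 ⇒ p = 1/3, and the value is (-2)·(1/3) = -2/3.
For Column: with q = P(X), equating R1's and R2's payoffs gives −12q + 10 = 6q − 6 ⇒ q = 8/9.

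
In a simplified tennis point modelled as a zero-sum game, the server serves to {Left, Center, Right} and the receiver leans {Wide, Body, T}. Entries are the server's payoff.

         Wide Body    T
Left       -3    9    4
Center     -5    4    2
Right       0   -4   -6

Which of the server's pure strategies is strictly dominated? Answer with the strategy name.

Center

Left gives a strictly higher payoff than Center against every column: -3 > -5, 9 > 4, 4 > 2.
So Center is strictly dominated and the server never plays it.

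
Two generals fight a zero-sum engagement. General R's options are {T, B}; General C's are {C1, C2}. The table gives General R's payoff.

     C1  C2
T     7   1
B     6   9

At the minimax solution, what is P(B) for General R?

2/3

Row minima: T → 1, B → 6; maximin = 6.
Column maxima: C1 → 7, C2 → 9; minimax = 7.
6 ≠ 7, so there is no saddle point; optimal play is mixed.
Let General R play T with probability p. Expected payoff against C1: 7p + 6(1−p) = p + 6; against C2: 1p + 9(1−p) = −8p + 9.
Setting these equal: p + 6 = −8p + 9 ⇒ 9p = 3 ⇒ p = 1/3, and the value is (1)·(1/3) + 6 = 19/3.
For General C: with q = P(C1), equating T's and B's payoffs gives 6q + 1 = −3q + 9 ⇒ q = 8/9.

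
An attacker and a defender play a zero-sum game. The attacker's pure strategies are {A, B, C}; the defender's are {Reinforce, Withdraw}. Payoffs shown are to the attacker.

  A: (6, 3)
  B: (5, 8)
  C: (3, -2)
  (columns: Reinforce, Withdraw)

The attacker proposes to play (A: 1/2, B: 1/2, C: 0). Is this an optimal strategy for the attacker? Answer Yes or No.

Yes

Against Reinforce this mix gives (1/2)·6 + (1/2)·5 = 11/2.
Against Withdraw this mix gives (1/2)·3 + (1/2)·8 = 11/2.
All of the defender's active replies (Reinforce, Withdraw) yield 11/2, and no column does worse for the attacker. The mix makes the defender indifferent and guarantees 11/2, so it is optimal.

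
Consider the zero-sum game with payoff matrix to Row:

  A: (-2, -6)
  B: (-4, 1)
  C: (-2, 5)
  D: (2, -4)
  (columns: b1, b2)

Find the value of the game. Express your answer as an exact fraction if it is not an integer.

Row minima: A → -6, B → -4, C → -2, D → -4; maximin = -2.
Column maxima: b1 → 2, b2 → 5; minimax = 2.
-2 ≠ 2, so there is no saddle point; optimal play is mixed.
A is strictly dominated by D, so Row never plays it.
B is strictly dominated by C, so Row never plays it.
On the remaining 2×2 (C, D vs b1, b2):
Let Row play C with probability p. Expected payoff against b1: (-2)p + 2(1−p) = −4p + 2; against b2: 5p + (-4)(1−p) = 9p − 4.
Setting these equal: −4p + 2 = 9p − 4 ⇒ −13p = -6 ⇒ p = 6/13, and the value is (-4)·(6/13) + 2 = 2/13.
For Column: with q = P(b1), equating C's and D's payoffs gives −7q + 5 = 6q − 4 ⇒ q = 9/13.

2/13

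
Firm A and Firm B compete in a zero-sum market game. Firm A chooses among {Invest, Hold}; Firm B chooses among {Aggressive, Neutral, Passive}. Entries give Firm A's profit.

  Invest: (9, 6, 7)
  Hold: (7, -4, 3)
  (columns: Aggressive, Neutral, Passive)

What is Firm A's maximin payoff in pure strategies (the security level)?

6

Row minima: Invest → 6, Hold → -4.
The best of these is 6.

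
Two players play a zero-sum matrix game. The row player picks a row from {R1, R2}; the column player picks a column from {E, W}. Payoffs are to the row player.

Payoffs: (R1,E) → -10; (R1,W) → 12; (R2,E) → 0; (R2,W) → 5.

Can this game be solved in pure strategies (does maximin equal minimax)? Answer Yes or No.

Yes

Row minima: R1 → -10, R2 → 0; maximin = 0.
Column maxima: E → 0, W → 12; minimax = 0.
maximin = minimax = 0, so a saddle point exists.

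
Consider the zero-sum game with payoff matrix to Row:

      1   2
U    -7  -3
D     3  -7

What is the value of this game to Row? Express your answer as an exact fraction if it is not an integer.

-29/7

Row minima: U → -7, D → -7; maximin = -7.
Column maxima: 1 → 3, 2 → -3; minimax = -3.
-7 ≠ -3, so there is no saddle point; optimal play is mixed.
Let Row play U with probability p. Expected payoff against 1: (-7)p + 3(1−p) = −10p + 3; against 2: (-3)p + (-7)(1−p) = 4p − 7.
Setting these equal: −10p + 3 = 4p − 7 ⇒ −14p = -10 ⇒ p = 5/7, and the value is (-10)·(5/7) + 3 = -29/7.
For Column: with q = P(1), equating U's and D's payoffs gives −4q − 3 = 10q − 7 ⇒ q = 2/7.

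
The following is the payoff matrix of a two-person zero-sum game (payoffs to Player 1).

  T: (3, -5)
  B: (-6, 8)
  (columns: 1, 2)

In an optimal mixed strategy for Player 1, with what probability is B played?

Row minima: T → -5, B → -6; maximin = -5.
Column maxima: 1 → 3, 2 → 8; minimax = 3.
-5 ≠ 3, so there is no saddle point; optimal play is mixed.
Let Player 1 play T with probability p. Expected payoff against 1: 3p + (-6)(1−p) = 9p − 6; against 2: (-5)p + 8(1−p) = −13p + 8.
Setting these equal: 9p − 6 = −13p + 8 ⇒ 22p = 14 ⇒ p = 7/11, and the value is (9)·(7/11) − 6 = -3/11.
For Player 2: with q = P(1), equating T's and B's payoffs gives 8q − 5 = −14q + 8 ⇒ q = 13/22.

4/11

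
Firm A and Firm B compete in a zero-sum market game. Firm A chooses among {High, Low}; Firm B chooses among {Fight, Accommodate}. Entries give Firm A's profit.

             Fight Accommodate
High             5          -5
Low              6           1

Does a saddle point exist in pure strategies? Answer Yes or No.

Row minima: High → -5, Low → 1; maximin = 1.
Column maxima: Fight → 6, Accommodate → 1; minimax = 1.
maximin = minimax = 1, so a saddle point exists.

Yes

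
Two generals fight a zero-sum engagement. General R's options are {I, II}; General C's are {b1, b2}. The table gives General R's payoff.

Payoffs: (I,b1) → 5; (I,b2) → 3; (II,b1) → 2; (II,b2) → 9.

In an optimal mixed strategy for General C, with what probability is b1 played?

Row minima: I → 3, II → 2; maximin = 3.
Column maxima: b1 → 5, b2 → 9; minimax = 5.
3 ≠ 5, so there is no saddle point; optimal play is mixed.
Let General R play I with probability p. Expected payoff against b1: 5p + 2(1−p) = 3p + 2; against b2: 3p + 9(1−p) = −6p + 9.
Setting these equal: 3p + 2 = −6p + 9 ⇒ 9p = 7 ⇒ p = 7/9, and the value is (3)·(7/9) + 2 = 13/3.
For General C: with q = P(b1), equating I's and II's payoffs gives 2q + 3 = −7q + 9 ⇒ q = 2/3.

2/3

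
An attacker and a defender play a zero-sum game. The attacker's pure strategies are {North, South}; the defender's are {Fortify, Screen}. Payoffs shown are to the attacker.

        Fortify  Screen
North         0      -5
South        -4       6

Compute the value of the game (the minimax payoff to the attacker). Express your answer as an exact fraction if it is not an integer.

Row minima: North → -5, South → -4; maximin = -4.
Column maxima: Fortify → 0, Screen → 6; minimax = 0.
-4 ≠ 0, so there is no saddle point; optimal play is mixed.
Let the attacker play North with probability p. Expected payoff against Fortify: 0p + (-4)(1−p) = 4p − 4; against Screen: (-5)p + 6(1−p) = −11p + 6.
Setting these equal: 4p − 4 = −11p + 6 ⇒ 15p = 10 ⇒ p = 2/3, and the value is (4)·(2/3) − 4 = -4/3.
For the defender: with q = P(Fortify), equating North's and South's payoffs gives 5q − 5 = −10q + 6 ⇒ q = 11/15.

-4/3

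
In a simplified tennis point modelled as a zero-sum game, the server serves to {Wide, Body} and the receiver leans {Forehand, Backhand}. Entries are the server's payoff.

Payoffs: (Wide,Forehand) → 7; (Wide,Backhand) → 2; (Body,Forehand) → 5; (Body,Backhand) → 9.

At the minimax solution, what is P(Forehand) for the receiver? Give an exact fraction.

7/9

Row minima: Wide → 2, Body → 5; maximin = 5.
Column maxima: Forehand → 7, Backhand → 9; minimax = 7.
5 ≠ 7, so there is no saddle point; optimal play is mixed.
Let the server play Wide with probability p. Expected payoff against Forehand: 7p + 5(1−p) = 2p + 5; against Backhand: 2p + 9(1−p) = −7p + 9.
Setting these equal: 2p + 5 = −7p + 9 ⇒ 9p = 4 ⇒ p = 4/9, and the value is (2)·(4/9) + 5 = 53/9.
For the receiver: with q = P(Forehand), equating Wide's and Body's payoffs gives 5q + 2 = −4q + 9 ⇒ q = 7/9.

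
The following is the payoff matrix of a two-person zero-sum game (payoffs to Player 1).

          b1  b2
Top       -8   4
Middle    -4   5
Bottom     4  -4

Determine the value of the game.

4/17

Row minima: Top → -8, Middle → -4, Bottom → -4; maximin = -4.
Column maxima: b1 → 4, b2 → 5; minimax = 4.
-4 ≠ 4, so there is no saddle point; optimal play is mixed.
Top is strictly dominated by Middle, so Player 1 never plays it.
On the remaining 2×2 (Middle, Bottom vs b1, b2):
Let Player 1 play Middle with probability p. Expected payoff against b1: (-4)p + 4(1−p) = −8p + 4; against b2: 5p + (-4)(1−p) = 9p − 4.
Setting these equal: −8p + 4 = 9p − 4 ⇒ −17p = -8 ⇒ p = 8/17, and the value is (-8)·(8/17) + 4 = 4/17.
For Player 2: with q = P(b1), equating Middle's and Bottom's payoffs gives −9q + 5 = 8q − 4 ⇒ q = 9/17.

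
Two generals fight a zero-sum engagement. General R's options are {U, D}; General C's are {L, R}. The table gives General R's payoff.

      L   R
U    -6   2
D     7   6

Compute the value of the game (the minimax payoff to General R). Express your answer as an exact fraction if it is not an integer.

6

Row minima: U → -6, D → 6; maximin = 6.
Column maxima: L → 7, R → 6; minimax = 6.
Since maximin = minimax = 6, there is a saddle point and the value is 6.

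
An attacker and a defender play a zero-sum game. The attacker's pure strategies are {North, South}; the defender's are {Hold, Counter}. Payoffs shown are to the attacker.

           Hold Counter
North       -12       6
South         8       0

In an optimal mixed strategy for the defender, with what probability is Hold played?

Row minima: North → -12, South → 0; maximin = 0.
Column maxima: Hold → 8, Counter → 6; minimax = 6.
0 ≠ 6, so there is no saddle point; optimal play is mixed.
Let the attacker play North with probability p. Expected payoff against Hold: (-12)p + 8(1−p) = −20p + 8; against Counter: 6p + 0(1−p) = 6p.
Setting these equal: −20p + 8 = 6p ⇒ −26p = -8 ⇒ p = 4/13, and the value is (-20)·(4/13) + 8 = 24/13.
For the defender: with q = P(Hold), equating North's and South's payoffs gives −18q + 6 = 8q ⇒ q = 3/13.

3/13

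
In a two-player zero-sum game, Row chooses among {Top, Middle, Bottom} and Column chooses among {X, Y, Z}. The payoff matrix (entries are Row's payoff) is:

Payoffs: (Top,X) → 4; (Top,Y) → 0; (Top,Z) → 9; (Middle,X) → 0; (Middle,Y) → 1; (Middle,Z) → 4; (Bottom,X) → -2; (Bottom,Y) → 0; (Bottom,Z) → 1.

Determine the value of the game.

4/5

Row minima: Top → 0, Middle → 0, Bottom → -2; maximin = 0.
Column maxima: X → 4, Y → 1, Z → 9; minimax = 1.
0 ≠ 1, so there is no saddle point; optimal play is mixed.
Bottom is strictly dominated by Middle, so Row never plays it.
Z is strictly dominated by X (it gives Row strictly more in every row), so Column never plays it.
On the remaining 2×2 (Top, Middle vs X, Y):
Let Row play Top with probability p. Expected payoff against X: 4p + 0(1−p) = 4p; against Y: 0p + 1(1−p) = −p + 1.
Setting these equal: 4p = −p + 1 ⇒ 5p = 1 ⇒ p = 1/5, and the value is (4)·(1/5) = 4/5.
For Column: with q = P(X), equating Top's and Middle's payoffs gives 4q = −q + 1 ⇒ q = 1/5.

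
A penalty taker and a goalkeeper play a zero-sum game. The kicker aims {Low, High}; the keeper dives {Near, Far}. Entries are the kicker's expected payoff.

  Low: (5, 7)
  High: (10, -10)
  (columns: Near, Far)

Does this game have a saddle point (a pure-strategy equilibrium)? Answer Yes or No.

Row minima: Low → 5, High → -10; maximin = 5.
Column maxima: Near → 10, Far → 7; minimax = 7.
5 ≠ 7, so no pure-strategy equilibrium exists.

No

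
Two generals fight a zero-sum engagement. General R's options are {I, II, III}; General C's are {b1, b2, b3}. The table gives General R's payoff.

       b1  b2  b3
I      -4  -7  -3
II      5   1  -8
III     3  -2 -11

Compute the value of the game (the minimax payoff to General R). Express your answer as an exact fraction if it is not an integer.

-59/13

Row minima: I → -7, II → -8, III → -11; maximin = -7.
Column maxima: b1 → 5, b2 → 1, b3 → -3; minimax = -3.
-7 ≠ -3, so there is no saddle point; optimal play is mixed.
III is strictly dominated by II, so General R never plays it.
b1 is strictly dominated by b2 (it gives General R strictly more in every row), so General C never plays it.
On the remaining 2×2 (I, II vs b2, b3):
Let General R play I with probability p. Expected payoff against b2: (-7)p + 1(1−p) = −8p + 1; against b3: (-3)p + (-8)(1−p) = 5p − 8.
Setting these equal: −8p + 1 = 5p − 8 ⇒ −13p = -9 ⇒ p = 9/13, and the value is (-8)·(9/13) + 1 = -59/13.
For General C: with q = P(b2), equating I's and II's payoffs gives −4q − 3 = 9q − 8 ⇒ q = 5/13.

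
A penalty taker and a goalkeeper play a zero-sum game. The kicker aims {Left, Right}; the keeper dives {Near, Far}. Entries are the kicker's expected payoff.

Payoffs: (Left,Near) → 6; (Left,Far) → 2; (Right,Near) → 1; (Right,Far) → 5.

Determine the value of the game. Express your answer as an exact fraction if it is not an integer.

Row minima: Left → 2, Right → 1; maximin = 2.
Column maxima: Near → 6, Far → 5; minimax = 5.
2 ≠ 5, so there is no saddle point; optimal play is mixed.
Let the kicker play Left with probability p. Expected payoff against Near: 6p + 1(1−p) = 5p + 1; against Far: 2p + 5(1−p) = −3p + 5.
Setting these equal: 5p + 1 = −3p + 5 ⇒ 8p = 4 ⇒ p = 1/2, and the value is (5)·(1/2) + 1 = 7/2.
For the keeper: with q = P(Near), equating Left's and Right's payoffs gives 4q + 2 = −4q + 5 ⇒ q = 3/8.

7/2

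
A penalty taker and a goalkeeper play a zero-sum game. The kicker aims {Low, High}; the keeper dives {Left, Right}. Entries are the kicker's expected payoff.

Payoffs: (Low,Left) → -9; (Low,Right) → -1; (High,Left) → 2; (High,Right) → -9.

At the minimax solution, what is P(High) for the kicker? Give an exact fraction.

Row minima: Low → -9, High → -9; maximin = -9.
Column maxima: Left → 2, Right → -1; minimax = -1.
-9 ≠ -1, so there is no saddle point; optimal play is mixed.
Let the kicker play Low with probability p. Expected payoff against Left: (-9)p + 2(1−p) = −11p + 2; against Right: (-1)p + (-9)(1−p) = 8p − 9.
Setting these equal: −11p + 2 = 8p − 9 ⇒ −19p = -11 ⇒ p = 11/19, and the value is (-11)·(11/19) + 2 = -83/19.
For the keeper: with q = P(Left), equating Low's and High's payoffs gives −8q − 1 = 11q − 9 ⇒ q = 8/19.

8/19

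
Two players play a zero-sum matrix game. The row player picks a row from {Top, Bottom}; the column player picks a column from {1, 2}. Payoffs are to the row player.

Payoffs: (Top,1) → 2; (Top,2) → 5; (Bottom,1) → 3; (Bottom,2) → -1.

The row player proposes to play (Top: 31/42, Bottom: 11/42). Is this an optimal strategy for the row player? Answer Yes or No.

Against 1 this mix gives (31/42)·2 + (11/42)·3 = 95/42.
Against 2 this mix gives (31/42)·5 + (11/42)·(-1) = 24/7.
The column player will play 1, holding the row player to 95/42. Shifting weight toward the row that does better against 1 would raise this floor (the equalizing mix achieves 17/7 against both 1 and 2), so the proposed strategy is not optimal.

No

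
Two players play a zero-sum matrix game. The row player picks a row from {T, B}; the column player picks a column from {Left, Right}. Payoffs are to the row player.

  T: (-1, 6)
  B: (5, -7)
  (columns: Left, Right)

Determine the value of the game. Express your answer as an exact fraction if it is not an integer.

Row minima: T → -1, B → -7; maximin = -1.
Column maxima: Left → 5, Right → 6; minimax = 5.
-1 ≠ 5, so there is no saddle point; optimal play is mixed.
Let the row player play T with probability p. Expected payoff against Left: (-1)p + 5(1−p) = −6p + 5; against Right: 6p + (-7)(1−p) = 13p − 7.
Setting these equal: −6p + 5 = 13p − 7 ⇒ −19p = -12 ⇒ p = 12/19, and the value is (-6)·(12/19) + 5 = 23/19.
For the column player: with q = P(Left), equating T's and B's payoffs gives −7q + 6 = 12q − 7 ⇒ q = 13/19.

23/19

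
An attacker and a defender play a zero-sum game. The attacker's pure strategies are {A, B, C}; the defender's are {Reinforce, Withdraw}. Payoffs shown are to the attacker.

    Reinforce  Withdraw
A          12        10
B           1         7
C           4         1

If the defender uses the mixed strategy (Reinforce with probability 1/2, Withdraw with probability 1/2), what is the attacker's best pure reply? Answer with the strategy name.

A

Expected payoff of A: (1/2)·12 + (1/2)·10 = 11.
Expected payoff of B: (1/2)·1 + (1/2)·7 = 4.
Expected payoff of C: (1/2)·4 + (1/2)·1 = 5/2.
The largest is 11, so the attacker's best response is A.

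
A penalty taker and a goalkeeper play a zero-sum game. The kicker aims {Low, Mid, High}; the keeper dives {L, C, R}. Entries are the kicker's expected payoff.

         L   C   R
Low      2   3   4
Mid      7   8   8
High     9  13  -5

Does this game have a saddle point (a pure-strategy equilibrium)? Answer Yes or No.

No

Row minima: Low → 2, Mid → 7, High → -5; maximin = 7.
Column maxima: L → 9, C → 13, R → 8; minimax = 8.
7 ≠ 8, so no pure-strategy equilibrium exists.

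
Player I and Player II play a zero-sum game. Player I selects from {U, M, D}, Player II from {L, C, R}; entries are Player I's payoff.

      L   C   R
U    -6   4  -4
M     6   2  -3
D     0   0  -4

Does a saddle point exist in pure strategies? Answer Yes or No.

Yes

Row minima: U → -6, M → -3, D → -4; maximin = -3.
Column maxima: L → 6, C → 4, R → -3; minimax = -3.
maximin = minimax = -3, so a saddle point exists.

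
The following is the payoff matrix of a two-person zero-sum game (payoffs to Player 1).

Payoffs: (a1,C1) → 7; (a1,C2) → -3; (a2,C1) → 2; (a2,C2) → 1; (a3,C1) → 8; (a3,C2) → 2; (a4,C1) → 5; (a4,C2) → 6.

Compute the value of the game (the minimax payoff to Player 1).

38/7

Row minima: a1 → -3, a2 → 1, a3 → 2, a4 → 5; maximin = 5.
Column maxima: C1 → 8, C2 → 6; minimax = 6.
5 ≠ 6, so there is no saddle point; optimal play is mixed.
a1 is strictly dominated by a3, so Player 1 never plays it.
a2 is strictly dominated by a3, so Player 1 never plays it.
On the remaining 2×2 (a3, a4 vs C1, C2):
Let Player 1 play a3 with probability p. Expected payoff against C1: 8p + 5(1−p) = 3p + 5; against C2: 2p + 6(1−p) = −4p + 6.
Setting these equal: 3p + 5 = −4p + 6 ⇒ 7p = 1 ⇒ p = 1/7, and the value is (3)·(1/7) + 5 = 38/7.
For Player 2: with q = P(C1), equating a3's and a4's payoffs gives 6q + 2 = −q + 6 ⇒ q = 4/7.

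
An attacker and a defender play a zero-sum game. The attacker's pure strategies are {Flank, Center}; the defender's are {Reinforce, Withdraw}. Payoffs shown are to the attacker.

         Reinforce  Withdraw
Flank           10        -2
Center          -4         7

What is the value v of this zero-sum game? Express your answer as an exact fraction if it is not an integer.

Row minima: Flank → -2, Center → -4; maximin = -2.
Column maxima: Reinforce → 10, Withdraw → 7; minimax = 7.
-2 ≠ 7, so there is no saddle point; optimal play is mixed.
Let the attacker play Flank with probability p. Expected payoff against Reinforce: 10p + (-4)(1−p) = 14p − 4; against Withdraw: (-2)p + 7(1−p) = −9p + 7.
Setting these equal: 14p − 4 = −9p + 7 ⇒ 23p = 11 ⇒ p = 11/23, and the value is (14)·(11/23) − 4 = 62/23.
For the defender: with q = P(Reinforce), equating Flank's and Center's payoffs gives 12q − 2 = −11q + 7 ⇒ q = 9/23.

62/23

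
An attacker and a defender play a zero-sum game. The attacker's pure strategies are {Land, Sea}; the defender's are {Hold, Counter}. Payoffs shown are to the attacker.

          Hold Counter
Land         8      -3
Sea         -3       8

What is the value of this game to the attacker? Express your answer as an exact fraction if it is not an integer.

Row minima: Land → -3, Sea → -3; maximin = -3.
Column maxima: Hold → 8, Counter → 8; minimax = 8.
-3 ≠ 8, so there is no saddle point; optimal play is mixed.
Let the attacker play Land with probability p. Expected payoff against Hold: 8p + (-3)(1−p) = 11p − 3; against Counter: (-3)p + 8(1−p) = −11p + 8.
Setting these equal: 11p − 3 = −11p + 8 ⇒ 22p = 11 ⇒ p = 1/2, and the value is (11)·(1/2) − 3 = 5/2.
For the defender: with q = P(Hold), equating Land's and Sea's payoffs gives 11q − 3 = −11q + 8 ⇒ q = 1/2.

5/2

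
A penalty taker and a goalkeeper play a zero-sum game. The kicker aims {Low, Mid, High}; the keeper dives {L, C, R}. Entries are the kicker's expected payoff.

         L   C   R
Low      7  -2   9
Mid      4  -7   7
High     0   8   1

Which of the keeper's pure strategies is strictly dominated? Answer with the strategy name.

R

L holds the kicker's payoff strictly below R in every row: 7 < 9, 4 < 7, 0 < 1.
So R is strictly dominated for the keeper.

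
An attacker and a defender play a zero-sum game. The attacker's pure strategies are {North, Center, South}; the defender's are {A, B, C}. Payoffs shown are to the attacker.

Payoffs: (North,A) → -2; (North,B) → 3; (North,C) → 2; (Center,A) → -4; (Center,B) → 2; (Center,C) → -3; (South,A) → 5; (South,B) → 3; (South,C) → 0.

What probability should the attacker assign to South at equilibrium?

Row minima: North → -2, Center → -4, South → 0; maximin = 0.
Column maxima: A → 5, B → 3, C → 2; minimax = 2.
0 ≠ 2, so there is no saddle point; optimal play is mixed.
Center is strictly dominated by North, so the attacker never plays it.
B is strictly dominated by C (it gives the attacker strictly more in every row), so the defender never plays it.
On the remaining 2×2 (North, South vs A, C):
Let the attacker play North with probability p. Expected payoff against A: (-2)p + 5(1−p) = −7p + 5; against C: 2p + 0(1−p) = 2p.
Setting these equal: −7p + 5 = 2p ⇒ −9p = -5 ⇒ p = 5/9, and the value is (-7)·(5/9) + 5 = 10/9.
For the defender: with q = P(A), equating North's and South's payoffs gives −4q + 2 = 5q ⇒ q = 2/9.

4/9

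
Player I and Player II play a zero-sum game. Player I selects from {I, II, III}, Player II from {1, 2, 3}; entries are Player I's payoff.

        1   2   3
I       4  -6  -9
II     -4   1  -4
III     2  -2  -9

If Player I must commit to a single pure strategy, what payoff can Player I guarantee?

-4

Row minima: I → -9, II → -4, III → -9.
The best of these is -4.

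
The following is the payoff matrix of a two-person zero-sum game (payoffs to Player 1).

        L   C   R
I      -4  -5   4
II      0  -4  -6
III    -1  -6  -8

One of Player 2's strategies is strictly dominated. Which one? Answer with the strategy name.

C holds Player 1's payoff strictly below L in every row: -5 < -4, -4 < 0, -6 < -1.
So L is strictly dominated for Player 2.

L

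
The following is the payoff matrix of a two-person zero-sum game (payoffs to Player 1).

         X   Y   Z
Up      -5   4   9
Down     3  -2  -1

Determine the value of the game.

Row minima: Up → -5, Down → -2; maximin = -2.
Column maxima: X → 3, Y → 4, Z → 9; minimax = 3.
-2 ≠ 3, so there is no saddle point; optimal play is mixed.
Z is strictly dominated by Y (it gives Player 1 strictly more in every row), so Player 2 never plays it.
On the remaining 2×2 (Up, Down vs X, Y):
Let Player 1 play Up with probability p. Expected payoff against X: (-5)p + 3(1−p) = −8p + 3; against Y: 4p + (-2)(1−p) = 6p − 2.
Setting these equal: −8p + 3 = 6p − 2 ⇒ −14p = -5 ⇒ p = 5/14, and the value is (-8)·(5/14) + 3 = 1/7.
For Player 2: with q = P(X), equating Up's and Down's payoffs gives −9q + 4 = 5q − 2 ⇒ q = 3/7.

1/7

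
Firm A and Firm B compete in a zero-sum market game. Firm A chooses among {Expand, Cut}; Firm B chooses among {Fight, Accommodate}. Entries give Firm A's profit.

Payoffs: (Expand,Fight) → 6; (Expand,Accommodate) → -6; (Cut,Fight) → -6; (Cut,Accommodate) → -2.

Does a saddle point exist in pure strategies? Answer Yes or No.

No

Row minima: Expand → -6, Cut → -6; maximin = -6.
Column maxima: Fight → 6, Accommodate → -2; minimax = -2.
-6 ≠ -2, so no pure-strategy equilibrium exists.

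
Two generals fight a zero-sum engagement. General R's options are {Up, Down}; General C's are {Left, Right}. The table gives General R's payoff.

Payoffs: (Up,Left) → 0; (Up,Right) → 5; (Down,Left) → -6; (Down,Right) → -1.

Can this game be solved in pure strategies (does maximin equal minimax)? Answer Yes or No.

Yes

Row minima: Up → 0, Down → -6; maximin = 0.
Column maxima: Left → 0, Right → 5; minimax = 0.
maximin = minimax = 0, so a saddle point exists.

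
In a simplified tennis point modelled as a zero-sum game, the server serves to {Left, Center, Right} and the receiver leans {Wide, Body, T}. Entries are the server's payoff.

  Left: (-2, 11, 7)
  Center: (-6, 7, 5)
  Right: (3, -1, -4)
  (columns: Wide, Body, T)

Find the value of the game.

Row minima: Left → -2, Center → -6, Right → -4; maximin = -2.
Column maxima: Wide → 3, Body → 11, T → 7; minimax = 3.
-2 ≠ 3, so there is no saddle point; optimal play is mixed.
Center is strictly dominated by Left, so the server never plays it.
Body is strictly dominated by T (it gives the server strictly more in every row), so the receiver never plays it.
On the remaining 2×2 (Left, Right vs Wide, T):
Let the server play Left with probability p. Expected payoff against Wide: (-2)p + 3(1−p) = −5p + 3; against T: 7p + (-4)(1−p) = 11p − 4.
Setting these equal: −5p + 3 = 11p − 4 ⇒ −16p = -7 ⇒ p = 7/16, and the value is (-5)·(7/16) + 3 = 13/16.
For the receiver: with q = P(Wide), equating Left's and Right's payoffs gives −9q + 7 = 7q − 4 ⇒ q = 11/16.

13/16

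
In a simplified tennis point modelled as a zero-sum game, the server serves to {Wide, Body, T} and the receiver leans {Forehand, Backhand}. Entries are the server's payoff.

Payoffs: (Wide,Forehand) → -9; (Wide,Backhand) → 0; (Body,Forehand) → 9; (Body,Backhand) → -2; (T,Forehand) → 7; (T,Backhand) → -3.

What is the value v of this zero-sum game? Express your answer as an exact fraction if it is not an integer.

-9/10

Row minima: Wide → -9, Body → -2, T → -3; maximin = -2.
Column maxima: Forehand → 9, Backhand → 0; minimax = 0.
-2 ≠ 0, so there is no saddle point; optimal play is mixed.
T is strictly dominated by Body, so the server never plays it.
On the remaining 2×2 (Wide, Body vs Forehand, Backhand):
Let the server play Wide with probability p. Expected payoff against Forehand: (-9)p + 9(1−p) = −18p + 9; against Backhand: 0p + (-2)(1−p) = 2p − 2.
Setting these equal: −18p + 9 = 2p − 2 ⇒ −20p = -11 ⇒ p = 11/20, and the value is (-18)·(11/20) + 9 = -9/10.
For the receiver: with q = P(Forehand), equating Wide's and Body's payoffs gives −9q = 11q − 2 ⇒ q = 1/10.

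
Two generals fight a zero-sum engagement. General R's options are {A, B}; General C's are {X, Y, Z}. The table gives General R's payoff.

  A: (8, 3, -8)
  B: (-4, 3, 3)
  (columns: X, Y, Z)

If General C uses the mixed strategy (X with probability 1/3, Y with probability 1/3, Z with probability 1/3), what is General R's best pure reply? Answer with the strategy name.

A

Expected payoff of A: (1/3)·8 + (1/3)·3 + (1/3)·(-8) = 1.
Expected payoff of B: (1/3)·(-4) + (1/3)·3 + (1/3)·3 = 2/3.
The largest is 1, so General R's best response is A.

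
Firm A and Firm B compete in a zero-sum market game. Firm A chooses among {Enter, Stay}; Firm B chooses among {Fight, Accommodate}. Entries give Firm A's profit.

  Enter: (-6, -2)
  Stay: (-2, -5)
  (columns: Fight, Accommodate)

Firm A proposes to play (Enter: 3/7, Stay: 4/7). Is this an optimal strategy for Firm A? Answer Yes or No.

Against Fight this mix gives (3/7)·(-6) + (4/7)·(-2) = -26/7.
Against Accommodate this mix gives (3/7)·(-2) + (4/7)·(-5) = -26/7.
All of Firm B's active replies (Fight, Accommodate) yield -26/7, and no column does worse for Firm A. The mix makes Firm B indifferent and guarantees -26/7, so it is optimal.

Yes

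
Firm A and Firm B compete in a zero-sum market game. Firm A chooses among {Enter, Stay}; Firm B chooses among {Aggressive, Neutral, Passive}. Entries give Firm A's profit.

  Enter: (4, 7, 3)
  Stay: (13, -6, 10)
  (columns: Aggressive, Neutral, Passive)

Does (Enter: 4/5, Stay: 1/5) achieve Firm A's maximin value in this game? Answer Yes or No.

Against Aggressive this mix gives (4/5)·4 + (1/5)·13 = 29/5.
Against Neutral this mix gives (4/5)·7 + (1/5)·(-6) = 22/5.
Against Passive this mix gives (4/5)·3 + (1/5)·10 = 22/5.
All of Firm B's active replies (Neutral, Passive) yield 22/5, and no column does worse for Firm A. The mix makes Firm B indifferent and guarantees 22/5, so it is optimal.

Yes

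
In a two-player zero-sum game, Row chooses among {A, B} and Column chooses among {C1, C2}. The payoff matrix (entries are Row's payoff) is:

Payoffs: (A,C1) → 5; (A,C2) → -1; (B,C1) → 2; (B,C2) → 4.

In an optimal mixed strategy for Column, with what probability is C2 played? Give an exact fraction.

3/8

Row minima: A → -1, B → 2; maximin = 2.
Column maxima: C1 → 5, C2 → 4; minimax = 4.
2 ≠ 4, so there is no saddle point; optimal play is mixed.
Let Row play A with probability p. Expected payoff against C1: 5p + 2(1−p) = 3p + 2; against C2: (-1)p + 4(1−p) = −5p + 4.
Setting these equal: 3p + 2 = −5p + 4 ⇒ 8p = 2 ⇒ p = 1/4, and the value is (3)·(1/4) + 2 = 11/4.
For Column: with q = P(C1), equating A's and B's payoffs gives 6q − 1 = −2q + 4 ⇒ q = 5/8.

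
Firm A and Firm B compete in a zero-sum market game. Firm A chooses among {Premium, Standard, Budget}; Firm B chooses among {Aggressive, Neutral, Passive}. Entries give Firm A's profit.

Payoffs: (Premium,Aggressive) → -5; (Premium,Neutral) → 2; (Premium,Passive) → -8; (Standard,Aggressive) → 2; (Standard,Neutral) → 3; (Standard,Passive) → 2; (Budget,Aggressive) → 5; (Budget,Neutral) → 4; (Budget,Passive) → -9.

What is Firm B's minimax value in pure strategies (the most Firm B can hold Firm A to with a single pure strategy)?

2

Column maxima: Aggressive → 5, Neutral → 4, Passive → 2.
The smallest of these is 2.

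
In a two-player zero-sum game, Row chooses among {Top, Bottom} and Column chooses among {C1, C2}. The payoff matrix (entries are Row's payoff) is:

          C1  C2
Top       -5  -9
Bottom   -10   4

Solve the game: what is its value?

Row minima: Top → -9, Bottom → -10; maximin = -9.
Column maxima: C1 → -5, C2 → 4; minimax = -5.
-9 ≠ -5, so there is no saddle point; optimal play is mixed.
Let Row play Top with probability p. Expected payoff against C1: (-5)p + (-10)(1−p) = 5p − 10; against C2: (-9)p + 4(1−p) = −13p + 4.
Setting these equal: 5p − 10 = −13p + 4 ⇒ 18p = 14 ⇒ p = 7/9, and the value is (5)·(7/9) − 10 = -55/9.
For Column: with q = P(C1), equating Top's and Bottom's payoffs gives 4q − 9 = −14q + 4 ⇒ q = 13/18.

-55/9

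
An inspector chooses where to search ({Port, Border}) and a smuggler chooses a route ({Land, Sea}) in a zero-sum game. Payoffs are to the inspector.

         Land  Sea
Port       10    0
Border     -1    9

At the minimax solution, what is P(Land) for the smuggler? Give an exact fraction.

Row minima: Port → 0, Border → -1; maximin = 0.
Column maxima: Land → 10, Sea → 9; minimax = 9.
0 ≠ 9, so there is no saddle point; optimal play is mixed.
Let the inspector play Port with probability p. Expected payoff against Land: 10p + (-1)(1−p) = 11p − 1; against Sea: 0p + 9(1−p) = −9p + 9.
Setting these equal: 11p − 1 = −9p + 9 ⇒ 20p = 10 ⇒ p = 1/2, and the value is (11)·(1/2) − 1 = 9/2.
For the smuggler: with q = P(Land), equating Port's and Border's payoffs gives 10q = −10q + 9 ⇒ q = 9/20.

9/20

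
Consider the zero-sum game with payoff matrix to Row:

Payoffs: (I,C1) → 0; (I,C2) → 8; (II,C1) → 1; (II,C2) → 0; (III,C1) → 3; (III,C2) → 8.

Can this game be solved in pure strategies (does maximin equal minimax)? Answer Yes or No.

Row minima: I → 0, II → 0, III → 3; maximin = 3.
Column maxima: C1 → 3, C2 → 8; minimax = 3.
maximin = minimax = 3, so a saddle point exists.

Yes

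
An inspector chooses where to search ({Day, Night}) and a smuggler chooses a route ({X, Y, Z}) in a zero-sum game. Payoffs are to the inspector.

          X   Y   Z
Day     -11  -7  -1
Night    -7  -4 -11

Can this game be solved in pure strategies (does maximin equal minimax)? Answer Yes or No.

Row minima: Day → -11, Night → -11; maximin = -11.
Column maxima: X → -7, Y → -4, Z → -1; minimax = -7.
-11 ≠ -7, so no pure-strategy equilibrium exists.

No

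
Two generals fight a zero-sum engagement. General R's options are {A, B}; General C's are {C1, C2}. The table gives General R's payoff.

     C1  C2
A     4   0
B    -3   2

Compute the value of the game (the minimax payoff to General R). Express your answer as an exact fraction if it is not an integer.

Row minima: A → 0, B → -3; maximin = 0.
Column maxima: C1 → 4, C2 → 2; minimax = 2.
0 ≠ 2, so there is no saddle point; optimal play is mixed.
Let General R play A with probability p. Expected payoff against C1: 4p + (-3)(1−p) = 7p − 3; against C2: 0p + 2(1−p) = −2p + 2.
Setting these equal: 7p − 3 = −2p + 2 ⇒ 9p = 5 ⇒ p = 5/9, and the value is (7)·(5/9) − 3 = 8/9.
For General C: with q = P(C1), equating A's and B's payoffs gives 4q = −5q + 2 ⇒ q = 2/9.

8/9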